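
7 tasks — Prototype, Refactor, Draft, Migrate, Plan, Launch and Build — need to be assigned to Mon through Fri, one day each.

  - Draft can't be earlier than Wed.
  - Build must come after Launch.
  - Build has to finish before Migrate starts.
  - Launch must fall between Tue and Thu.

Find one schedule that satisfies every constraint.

Draft -> Wed, Plan -> Mon, Refactor -> Mon, Build -> Wed, Migrate -> Thu, Prototype -> Mon, Launch -> Tue

Checking: Launch(Tue) before Build(Wed); Build(Wed) before Migrate(Thu); Launch=Tue in [Tue,Thu]; Draft=Wed in [Wed,Fri].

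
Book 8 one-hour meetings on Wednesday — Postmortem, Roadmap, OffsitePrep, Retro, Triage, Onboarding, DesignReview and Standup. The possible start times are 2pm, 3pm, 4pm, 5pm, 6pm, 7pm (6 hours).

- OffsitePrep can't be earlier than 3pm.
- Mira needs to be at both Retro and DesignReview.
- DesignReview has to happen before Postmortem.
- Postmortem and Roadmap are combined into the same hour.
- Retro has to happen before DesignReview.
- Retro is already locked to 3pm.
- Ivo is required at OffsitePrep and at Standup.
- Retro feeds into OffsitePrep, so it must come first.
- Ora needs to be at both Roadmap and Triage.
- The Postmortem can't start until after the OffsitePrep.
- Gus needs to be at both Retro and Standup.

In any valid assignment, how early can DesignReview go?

4pm

Precedence pushes DesignReview to at least 4pm; downstream work caps DesignReview at 6pm.
DesignReview at 4pm is achievable: Retro in 3pm, Standup in 2pm, DesignReview in 4pm, OffsitePrep in 4pm, Roadmap in 5pm, Onboarding in 2pm, Triage in 2pm, Postmortem in 5pm.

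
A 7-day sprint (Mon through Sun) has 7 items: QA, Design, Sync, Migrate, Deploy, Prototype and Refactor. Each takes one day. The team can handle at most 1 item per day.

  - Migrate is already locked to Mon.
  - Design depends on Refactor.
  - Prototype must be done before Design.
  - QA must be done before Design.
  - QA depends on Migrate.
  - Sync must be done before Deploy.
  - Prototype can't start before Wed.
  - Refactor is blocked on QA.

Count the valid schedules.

35

Splitting on QA: it can be Tue (20), Wed (8), Thu (5), Fri (2). Listing each branch's schedules as (Design, Sync, Migrate, Deploy, Prototype, Refactor):
QA=Tue: (Fri,Sat,Mon,Sun,Wed,Thu) (Fri,Sat,Mon,Sun,Thu,Wed) (Sat,Wed,Mon,Sun,Thu,Fri) (Sat,Wed,Mon,Sun,Fri,Thu) (Sat,Thu,Mon,Sun,Wed,Fri) (Sat,Thu,Mon,Sun,Fri,Wed) (Sat,Fri,Mon,Sun,Wed,Thu) (Sat,Fri,Mon,Sun,Thu,Wed) (Sun,Wed,Mon,Thu,Fri,Sat) (Sun,Wed,Mon,Thu,Sat,Fri) (Sun,Wed,Mon,Fri,Thu,Sat) (Sun,Wed,Mon,Fri,Sat,Thu) (Sun,Wed,Mon,Sat,Thu,Fri) (Sun,Wed,Mon,Sat,Fri,Thu) (Sun,Thu,Mon,Fri,Wed,Sat) (Sun,Thu,Mon,Fri,Sat,Wed) (Sun,Thu,Mon,Sat,Wed,Fri) (Sun,Thu,Mon,Sat,Fri,Wed) (Sun,Fri,Mon,Sat,Wed,Thu) (Sun,Fri,Mon,Sat,Thu,Wed) — 20.
QA=Wed: (Sat,Tue,Mon,Sun,Thu,Fri) (Sat,Tue,Mon,Sun,Fri,Thu) (Sun,Tue,Mon,Thu,Fri,Sat) (Sun,Tue,Mon,Thu,Sat,Fri) (Sun,Tue,Mon,Fri,Thu,Sat) (Sun,Tue,Mon,Fri,Sat,Thu) (Sun,Tue,Mon,Sat,Thu,Fri) (Sun,Tue,Mon,Sat,Fri,Thu) — 8.
QA=Thu: (Sat,Tue,Mon,Sun,Wed,Fri) (Sun,Tue,Mon,Wed,Fri,Sat) (Sun,Tue,Mon,Wed,Sat,Fri) (Sun,Tue,Mon,Fri,Wed,Sat) (Sun,Tue,Mon,Sat,Wed,Fri) — 5.
QA=Fri: (Sun,Tue,Mon,Wed,Thu,Sat) (Sun,Tue,Mon,Thu,Wed,Sat) — 2.
Summing: 20 + 8 + 5 + 2 = 35.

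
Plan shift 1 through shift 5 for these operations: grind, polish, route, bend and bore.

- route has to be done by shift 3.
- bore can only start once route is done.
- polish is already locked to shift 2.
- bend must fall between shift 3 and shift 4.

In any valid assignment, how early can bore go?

Precedence pushes bore to at least shift 2.
bore at shift 2 is achievable: bend -> shift 3, grind -> shift 1, route -> shift 1, bore -> shift 2, polish -> shift 2.

shift 2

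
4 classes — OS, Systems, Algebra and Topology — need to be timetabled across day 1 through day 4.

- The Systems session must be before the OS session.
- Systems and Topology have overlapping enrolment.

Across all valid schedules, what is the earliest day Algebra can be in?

Algebra at day 1 is achievable: OS in day 2; Topology in day 2; Algebra in day 1; Systems in day 1.

day 1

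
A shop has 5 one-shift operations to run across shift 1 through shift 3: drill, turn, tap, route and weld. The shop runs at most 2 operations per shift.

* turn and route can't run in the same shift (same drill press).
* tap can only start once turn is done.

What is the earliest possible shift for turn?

Downstream work caps turn at shift 2.
turn at shift 1 is achievable: tap in shift 2; weld in shift 3; turn in shift 1; drill in shift 1; route in shift 2.

shift 1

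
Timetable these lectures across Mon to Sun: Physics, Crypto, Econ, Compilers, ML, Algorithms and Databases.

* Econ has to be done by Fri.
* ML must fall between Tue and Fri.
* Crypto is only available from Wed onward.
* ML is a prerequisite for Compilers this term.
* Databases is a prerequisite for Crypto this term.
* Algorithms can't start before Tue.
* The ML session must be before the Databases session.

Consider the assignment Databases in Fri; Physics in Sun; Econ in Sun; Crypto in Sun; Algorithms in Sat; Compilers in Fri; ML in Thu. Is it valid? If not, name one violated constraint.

No — it violates: Econ has to be done by Fri

Databases is a prerequisite for Crypto this term — holds.
ML is a prerequisite for Compilers this term — holds.
Algorithms can't start before Tue — holds.
Crypto is only available from Wed onward — holds.
Econ has to be done by Fri — violated.
The ML session must be before the Databases session — holds.
ML must fall between Tue and Fri — holds.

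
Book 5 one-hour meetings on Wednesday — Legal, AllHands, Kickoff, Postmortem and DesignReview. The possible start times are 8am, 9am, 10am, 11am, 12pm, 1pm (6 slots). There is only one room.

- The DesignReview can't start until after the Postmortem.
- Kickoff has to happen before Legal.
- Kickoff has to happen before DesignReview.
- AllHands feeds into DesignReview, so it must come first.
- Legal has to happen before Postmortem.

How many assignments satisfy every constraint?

Splitting on Legal: it can be 9am (8), 10am (10), 11am (6). Listing each branch's schedules as (AllHands, Kickoff, Postmortem, DesignReview):
Legal=9am: (10am,8am,11am,12pm) (10am,8am,11am,1pm) (10am,8am,12pm,1pm) (11am,8am,10am,12pm) (11am,8am,10am,1pm) (11am,8am,12pm,1pm) (12pm,8am,10am,1pm) (12pm,8am,11am,1pm) — 8.
Legal=10am: (8am,9am,11am,12pm) (8am,9am,11am,1pm) (8am,9am,12pm,1pm) (9am,8am,11am,12pm) (9am,8am,11am,1pm) (9am,8am,12pm,1pm) (11am,8am,12pm,1pm) (11am,9am,12pm,1pm) (12pm,8am,11am,1pm) (12pm,9am,11am,1pm) — 10.
Legal=11am: (8am,9am,12pm,1pm) (8am,10am,12pm,1pm) (9am,8am,12pm,1pm) (9am,10am,12pm,1pm) (10am,8am,12pm,1pm) (10am,9am,12pm,1pm) — 6.
Summing: 8 + 10 + 6 = 24.

24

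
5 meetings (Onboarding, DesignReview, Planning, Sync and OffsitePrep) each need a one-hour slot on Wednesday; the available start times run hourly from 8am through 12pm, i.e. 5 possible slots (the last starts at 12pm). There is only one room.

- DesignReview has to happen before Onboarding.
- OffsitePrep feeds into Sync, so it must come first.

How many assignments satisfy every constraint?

Splitting on Onboarding: it can be 9am (3), 10am (6), 11am (9), 12pm (12). Listing each branch's schedules as (DesignReview, Planning, Sync, OffsitePrep):
Onboarding=9am: (8am,10am,12pm,11am) (8am,11am,12pm,10am) (8am,12pm,11am,10am) — 3.
Onboarding=10am: (8am,9am,12pm,11am) (8am,11am,12pm,9am) (8am,12pm,11am,9am) (9am,8am,12pm,11am) (9am,11am,12pm,8am) (9am,12pm,11am,8am) — 6.
Onboarding=11am: (8am,9am,12pm,10am) (8am,10am,12pm,9am) (8am,12pm,10am,9am) (9am,8am,12pm,10am) (9am,10am,12pm,8am) (9am,12pm,10am,8am) (10am,8am,12pm,9am) (10am,9am,12pm,8am) (10am,12pm,9am,8am) — 9.
Onboarding=12pm: (8am,9am,11am,10am) (8am,10am,11am,9am) (8am,11am,10am,9am) (9am,8am,11am,10am) (9am,10am,11am,8am) (9am,11am,10am,8am) (10am,8am,11am,9am) (10am,9am,11am,8am) (10am,11am,9am,8am) (11am,8am,10am,9am) (11am,9am,10am,8am) (11am,10am,9am,8am) — 12.
Summing: 3 + 6 + 9 + 12 = 30.

30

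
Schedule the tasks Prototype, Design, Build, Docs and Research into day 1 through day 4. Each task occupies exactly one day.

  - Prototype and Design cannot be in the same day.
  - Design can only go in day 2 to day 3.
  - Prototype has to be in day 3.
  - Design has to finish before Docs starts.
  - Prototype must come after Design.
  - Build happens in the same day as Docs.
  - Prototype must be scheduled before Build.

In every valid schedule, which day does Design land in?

day 2

Design's window is day 2–day 3.
Prototype is fixed at day 3, and Design can't share a day with Prototype.
So Design must be day 2.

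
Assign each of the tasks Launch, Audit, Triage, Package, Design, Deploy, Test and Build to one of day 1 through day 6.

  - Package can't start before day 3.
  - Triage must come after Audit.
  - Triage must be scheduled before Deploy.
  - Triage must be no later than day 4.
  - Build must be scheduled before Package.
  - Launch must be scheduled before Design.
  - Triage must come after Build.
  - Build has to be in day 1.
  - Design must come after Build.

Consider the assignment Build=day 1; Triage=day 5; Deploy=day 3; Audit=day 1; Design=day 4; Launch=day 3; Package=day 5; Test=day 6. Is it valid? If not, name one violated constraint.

Design must come after Build — holds.
Triage must come after Audit — holds.
Build has to be in day 1 — holds.
Triage must come after Build — holds.
Triage must be no later than day 4 — violated.
Build must be scheduled before Package — holds.
Triage must be scheduled before Deploy — violated.
Package can't start before day 3 — holds.
Launch must be scheduled before Design — holds.

No — it violates: Triage must be scheduled before Deploy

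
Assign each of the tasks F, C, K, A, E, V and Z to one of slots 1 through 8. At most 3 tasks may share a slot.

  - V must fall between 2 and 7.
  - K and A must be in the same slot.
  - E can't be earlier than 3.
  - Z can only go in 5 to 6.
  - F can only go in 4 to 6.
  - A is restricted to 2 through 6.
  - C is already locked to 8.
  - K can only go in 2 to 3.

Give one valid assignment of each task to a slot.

A=2, F=4, C=8, K=2, Z=5, E=3, V=2

Checking: K = A = 2; A=2 in [2,6]; F=4 in [4,6]; V=2 in [2,7]; Z=5 in [5,6]; E=3 in [3,8]; K=2 in [2,3]; C=8 in [8,8]; max 3 per slot (cap 3).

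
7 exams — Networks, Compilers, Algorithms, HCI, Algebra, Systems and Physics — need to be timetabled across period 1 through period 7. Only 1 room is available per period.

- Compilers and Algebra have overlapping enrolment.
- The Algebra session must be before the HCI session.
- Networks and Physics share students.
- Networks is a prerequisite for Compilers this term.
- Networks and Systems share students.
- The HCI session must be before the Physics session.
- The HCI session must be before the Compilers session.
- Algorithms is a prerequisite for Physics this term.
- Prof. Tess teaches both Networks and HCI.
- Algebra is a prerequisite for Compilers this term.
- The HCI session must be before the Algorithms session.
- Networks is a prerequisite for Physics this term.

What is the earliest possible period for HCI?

Precedence pushes HCI to at least period 2; downstream work caps HCI at period 5.
HCI at period 2 is achievable: Networks=period 3; Compilers=period 4; Algorithms=period 5; HCI=period 2; Algebra=period 1; Physics=period 6; Systems=period 7.

period 2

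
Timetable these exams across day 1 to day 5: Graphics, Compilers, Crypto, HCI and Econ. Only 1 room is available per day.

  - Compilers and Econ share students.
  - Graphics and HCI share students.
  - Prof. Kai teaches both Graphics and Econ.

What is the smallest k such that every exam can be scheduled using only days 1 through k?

With at most 1 per day and 5 exams, at least 5 days are needed.
5 works (last occupied day: day 5): for example Econ in day 5; Compilers in day 2; HCI in day 4; Graphics in day 1; Crypto in day 3.

5 days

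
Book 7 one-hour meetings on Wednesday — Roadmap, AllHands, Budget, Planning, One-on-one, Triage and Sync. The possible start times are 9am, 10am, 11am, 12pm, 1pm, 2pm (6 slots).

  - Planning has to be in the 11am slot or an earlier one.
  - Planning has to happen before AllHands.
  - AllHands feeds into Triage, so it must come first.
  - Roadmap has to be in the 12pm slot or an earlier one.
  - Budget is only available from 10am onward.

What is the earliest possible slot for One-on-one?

9am

One-on-one at 9am is achievable: Budget=10am, AllHands=10am, Planning=9am, One-on-one=9am, Sync=9am, Roadmap=9am, Triage=11am.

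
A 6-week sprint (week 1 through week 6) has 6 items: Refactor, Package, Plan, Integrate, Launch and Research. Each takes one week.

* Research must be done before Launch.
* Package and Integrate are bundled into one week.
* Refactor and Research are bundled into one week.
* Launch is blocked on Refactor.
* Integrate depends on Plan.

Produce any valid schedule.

Launch -> week 2; Plan -> week 1; Refactor -> week 1; Package -> week 2; Research -> week 1; Integrate -> week 2

Checking: Refactor(week 1) before Launch(week 2); Plan(week 1) before Integrate(week 2); Research(week 1) before Launch(week 2); Package = Integrate = week 2; Refactor = Research = week 1.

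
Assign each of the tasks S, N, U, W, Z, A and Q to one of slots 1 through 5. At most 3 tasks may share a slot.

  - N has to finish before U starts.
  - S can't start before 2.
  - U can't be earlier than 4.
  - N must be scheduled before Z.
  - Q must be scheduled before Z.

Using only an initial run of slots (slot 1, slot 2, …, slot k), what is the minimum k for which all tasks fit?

The precedence chain requires at least 2 distinct slots.
With at most 3 per slot and 7 tasks, at least 3 slots are needed.
U can't be placed before 4, so the schedule must run through at least slot 4.
4 works (last occupied slot: 4): for example A in 2; W in 1; Z in 2; S in 2; N in 1; Q in 1; U in 4.

4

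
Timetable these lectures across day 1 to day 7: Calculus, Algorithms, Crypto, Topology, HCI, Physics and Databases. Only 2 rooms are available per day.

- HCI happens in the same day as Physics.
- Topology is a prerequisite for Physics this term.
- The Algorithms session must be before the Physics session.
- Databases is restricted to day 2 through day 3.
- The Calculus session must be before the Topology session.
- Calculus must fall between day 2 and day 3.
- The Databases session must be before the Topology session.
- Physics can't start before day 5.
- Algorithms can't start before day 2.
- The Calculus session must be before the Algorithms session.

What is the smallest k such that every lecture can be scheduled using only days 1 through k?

5 days

The precedence chain requires at least 3 distinct days.
With at most 2 per day and 7 lectures, at least 4 days are needed.
Physics can't be placed before day 5, so the schedule must run through at least day 5.
5 works (last occupied day: day 5): for example HCI in day 5; Databases in day 2; Crypto in day 1; Physics in day 5; Topology in day 3; Algorithms in day 3; Calculus in day 2.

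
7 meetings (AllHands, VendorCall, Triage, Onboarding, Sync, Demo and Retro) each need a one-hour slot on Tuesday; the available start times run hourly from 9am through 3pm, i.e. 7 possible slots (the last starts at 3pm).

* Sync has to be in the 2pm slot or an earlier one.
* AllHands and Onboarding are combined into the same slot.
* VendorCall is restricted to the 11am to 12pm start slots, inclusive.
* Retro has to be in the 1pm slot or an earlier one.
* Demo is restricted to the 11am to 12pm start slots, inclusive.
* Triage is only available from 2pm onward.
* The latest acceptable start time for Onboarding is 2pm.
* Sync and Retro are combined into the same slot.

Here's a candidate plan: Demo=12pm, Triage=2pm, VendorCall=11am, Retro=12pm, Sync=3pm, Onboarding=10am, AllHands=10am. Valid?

No — it violates: Sync has to be in the 2pm slot or an earlier one

Retro has to be in the 1pm slot or an earlier one — holds.
Demo is restricted to the 11am to 12pm start slots, inclusive — holds.
Triage is only available from 2pm onward — holds.
Sync has to be in the 2pm slot or an earlier one — violated.
The latest acceptable start time for Onboarding is 2pm — holds.
VendorCall is restricted to the 11am to 12pm start slots, inclusive — holds.
AllHands and Onboarding are combined into the same slot — holds.
Sync and Retro are combined into the same slot — violated.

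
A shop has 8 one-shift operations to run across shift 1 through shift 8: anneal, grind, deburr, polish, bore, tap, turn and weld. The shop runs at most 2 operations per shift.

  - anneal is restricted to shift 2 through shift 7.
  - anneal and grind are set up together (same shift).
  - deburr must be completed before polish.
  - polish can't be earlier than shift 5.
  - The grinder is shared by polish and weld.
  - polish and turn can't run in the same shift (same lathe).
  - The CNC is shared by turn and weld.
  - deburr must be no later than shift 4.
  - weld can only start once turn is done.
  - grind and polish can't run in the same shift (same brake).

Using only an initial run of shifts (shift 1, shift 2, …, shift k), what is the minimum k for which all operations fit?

5 shifts

The precedence chain requires at least 2 distinct shifts.
With at most 2 per shift and 8 operations, at least 4 shifts are needed.
polish can't be placed before shift 5, so the schedule must run through at least shift 5.
5 works (last occupied shift: shift 5): for example tap -> shift 4, grind -> shift 2, turn -> shift 1, deburr -> shift 1, weld -> shift 3, bore -> shift 3, polish -> shift 5, anneal -> shift 2.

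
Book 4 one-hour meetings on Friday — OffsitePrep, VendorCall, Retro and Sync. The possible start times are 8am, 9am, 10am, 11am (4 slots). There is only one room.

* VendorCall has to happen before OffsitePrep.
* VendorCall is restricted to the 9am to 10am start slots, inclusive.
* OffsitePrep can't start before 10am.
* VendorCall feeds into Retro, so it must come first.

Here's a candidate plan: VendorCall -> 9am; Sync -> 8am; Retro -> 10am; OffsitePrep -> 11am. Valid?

Yes, all constraints hold

VendorCall feeds into Retro, so it must come first — holds.
VendorCall is restricted to the 9am to 10am start slots, inclusive — holds.
There is only one room — holds.
OffsitePrep can't start before 10am — holds.
VendorCall has to happen before OffsitePrep — holds.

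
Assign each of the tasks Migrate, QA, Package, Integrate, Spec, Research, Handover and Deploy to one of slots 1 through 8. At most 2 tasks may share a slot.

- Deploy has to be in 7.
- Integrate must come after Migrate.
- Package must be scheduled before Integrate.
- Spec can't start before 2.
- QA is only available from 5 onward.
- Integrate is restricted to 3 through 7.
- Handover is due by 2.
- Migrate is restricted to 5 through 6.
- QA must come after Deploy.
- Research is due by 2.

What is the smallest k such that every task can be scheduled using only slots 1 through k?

8

The precedence chain requires at least 2 distinct slots.
With at most 2 per slot and 8 tasks, at least 4 slots are needed.
Propagating the time windows through the other constraints, QA can't land before 8, so the schedule must run through at least slot 8.
8 works (last occupied slot: 8): for example QA -> 8; Handover -> 1; Research -> 1; Spec -> 2; Deploy -> 7; Migrate -> 5; Package -> 2; Integrate -> 6.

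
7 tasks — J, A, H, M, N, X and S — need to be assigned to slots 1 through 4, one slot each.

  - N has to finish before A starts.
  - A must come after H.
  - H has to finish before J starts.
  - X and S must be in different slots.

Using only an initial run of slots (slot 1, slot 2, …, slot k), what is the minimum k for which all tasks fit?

The precedence chain requires at least 2 distinct slots.
2 works (last occupied slot: 2): for example A in 2, M in 1, J in 2, X in 1, N in 1, H in 1, S in 2.

2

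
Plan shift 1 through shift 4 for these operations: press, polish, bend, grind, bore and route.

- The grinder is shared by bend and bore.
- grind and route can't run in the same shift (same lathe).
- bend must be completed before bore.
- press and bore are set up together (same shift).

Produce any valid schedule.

bend in shift 1; polish in shift 1; route in shift 2; bore in shift 2; grind in shift 1; press in shift 2

Checking: bend(shift 1) before bore(shift 2); bend(shift 1) != bore(shift 2); grind(shift 1) != route(shift 2); press = bore = shift 2.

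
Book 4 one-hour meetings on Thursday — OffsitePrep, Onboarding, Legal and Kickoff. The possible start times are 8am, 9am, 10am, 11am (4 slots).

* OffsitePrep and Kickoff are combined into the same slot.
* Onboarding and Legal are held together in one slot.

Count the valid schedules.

16

Splitting on OffsitePrep: it can be 8am (4), 9am (4), 10am (4), 11am (4). Listing each branch's schedules as (Onboarding, Legal, Kickoff):
OffsitePrep=8am: (8am,8am,8am) (9am,9am,8am) (10am,10am,8am) (11am,11am,8am) — 4.
OffsitePrep=9am: (8am,8am,9am) (9am,9am,9am) (10am,10am,9am) (11am,11am,9am) — 4.
OffsitePrep=10am: (8am,8am,10am) (9am,9am,10am) (10am,10am,10am) (11am,11am,10am) — 4.
OffsitePrep=11am: (8am,8am,11am) (9am,9am,11am) (10am,10am,11am) (11am,11am,11am) — 4.
Summing: 4 + 4 + 4 + 4 = 16.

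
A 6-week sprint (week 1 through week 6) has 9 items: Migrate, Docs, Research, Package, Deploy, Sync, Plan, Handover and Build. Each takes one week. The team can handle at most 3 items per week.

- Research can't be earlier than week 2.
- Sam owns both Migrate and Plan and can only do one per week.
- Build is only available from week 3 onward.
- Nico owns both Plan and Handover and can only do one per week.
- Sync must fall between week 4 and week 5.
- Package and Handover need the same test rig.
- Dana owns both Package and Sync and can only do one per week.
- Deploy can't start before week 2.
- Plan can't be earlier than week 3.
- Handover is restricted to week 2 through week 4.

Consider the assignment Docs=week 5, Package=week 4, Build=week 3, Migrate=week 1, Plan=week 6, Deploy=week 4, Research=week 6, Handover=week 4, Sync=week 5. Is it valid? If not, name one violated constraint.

Nico owns both Plan and Handover and can only do one per week — holds.
The team can handle at most 3 items per week — holds.
Package and Handover need the same test rig — violated.
Sync must fall between week 4 and week 5 — holds.
Dana owns both Package and Sync and can only do one per week — holds.
Build is only available from week 3 onward — holds.
Plan can't be earlier than week 3 — holds.
Handover is restricted to week 2 through week 4 — holds.
Research can't be earlier than week 2 — holds.
Sam owns both Migrate and Plan and can only do one per week — holds.
Deploy can't start before week 2 — holds.

No. Package and Handover need the same test rig is not satisfied.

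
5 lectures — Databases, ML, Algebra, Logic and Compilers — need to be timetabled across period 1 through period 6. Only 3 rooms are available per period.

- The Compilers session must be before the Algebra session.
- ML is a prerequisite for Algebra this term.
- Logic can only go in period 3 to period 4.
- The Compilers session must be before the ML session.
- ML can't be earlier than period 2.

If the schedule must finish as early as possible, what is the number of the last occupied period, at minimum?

The precedence chain requires at least 3 distinct periods.
With at most 3 per period and 5 lectures, at least 2 periods are needed.
3 works (last occupied period: period 3): for example Algebra in period 3; Compilers in period 1; ML in period 2; Logic in period 3; Databases in period 1.

period 3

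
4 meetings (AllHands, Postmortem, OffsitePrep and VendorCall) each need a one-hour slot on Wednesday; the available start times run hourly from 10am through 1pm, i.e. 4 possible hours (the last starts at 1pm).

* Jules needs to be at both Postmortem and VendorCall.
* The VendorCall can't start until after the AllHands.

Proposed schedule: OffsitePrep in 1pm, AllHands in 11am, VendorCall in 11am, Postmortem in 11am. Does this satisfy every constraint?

No. Jules needs to be at both Postmortem and VendorCall is not satisfied.

The VendorCall can't start until after the AllHands — violated.
Jules needs to be at both Postmortem and VendorCall — violated.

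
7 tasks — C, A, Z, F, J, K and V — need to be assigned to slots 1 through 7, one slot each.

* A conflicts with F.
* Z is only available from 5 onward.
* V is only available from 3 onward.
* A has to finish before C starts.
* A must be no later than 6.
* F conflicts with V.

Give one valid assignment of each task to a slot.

C=2, K=1, J=1, V=3, F=2, Z=5, A=1

Checking: A(1) before C(2); A(1) != F(2); F(2) != V(3); A=1 in [1,6]; Z=5 in [5,7]; V=3 in [3,7].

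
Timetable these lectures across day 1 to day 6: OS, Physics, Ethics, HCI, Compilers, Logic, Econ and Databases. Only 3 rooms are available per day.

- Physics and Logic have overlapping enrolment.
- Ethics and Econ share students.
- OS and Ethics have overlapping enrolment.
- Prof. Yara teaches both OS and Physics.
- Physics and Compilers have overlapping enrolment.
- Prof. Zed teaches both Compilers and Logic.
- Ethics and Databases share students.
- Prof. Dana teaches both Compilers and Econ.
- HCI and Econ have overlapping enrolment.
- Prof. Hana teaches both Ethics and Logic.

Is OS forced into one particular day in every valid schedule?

OS can be day 1 (e.g. Physics -> day 2, Databases -> day 3, Econ -> day 3, Compilers -> day 1, Ethics -> day 2, OS -> day 1, HCI -> day 1, Logic -> day 3) or day 2 (e.g. Databases -> day 2, Ethics -> day 1, Logic -> day 3, Physics -> day 1, Econ -> day 3, HCI -> day 1, OS -> day 2, Compilers -> day 2).

No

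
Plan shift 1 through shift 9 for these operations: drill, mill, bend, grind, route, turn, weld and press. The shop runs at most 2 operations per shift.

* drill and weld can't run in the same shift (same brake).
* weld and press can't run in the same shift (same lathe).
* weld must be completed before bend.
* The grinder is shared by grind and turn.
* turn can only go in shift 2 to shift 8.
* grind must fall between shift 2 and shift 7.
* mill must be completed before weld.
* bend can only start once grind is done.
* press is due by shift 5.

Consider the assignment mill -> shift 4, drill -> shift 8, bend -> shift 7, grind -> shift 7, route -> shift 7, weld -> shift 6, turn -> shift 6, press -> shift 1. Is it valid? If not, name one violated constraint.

Invalid. The shop runs at most 2 operations per shift.

The grinder is shared by grind and turn — holds.
grind must fall between shift 2 and shift 7 — holds.
bend can only start once grind is done — violated.
mill must be completed before weld — holds.
The shop runs at most 2 operations per shift — violated.
weld must be completed before bend — holds.
turn can only go in shift 2 to shift 8 — holds.
drill and weld can't run in the same shift (same brake) — holds.
weld and press can't run in the same shift (same lathe) — holds.
press is due by shift 5 — holds.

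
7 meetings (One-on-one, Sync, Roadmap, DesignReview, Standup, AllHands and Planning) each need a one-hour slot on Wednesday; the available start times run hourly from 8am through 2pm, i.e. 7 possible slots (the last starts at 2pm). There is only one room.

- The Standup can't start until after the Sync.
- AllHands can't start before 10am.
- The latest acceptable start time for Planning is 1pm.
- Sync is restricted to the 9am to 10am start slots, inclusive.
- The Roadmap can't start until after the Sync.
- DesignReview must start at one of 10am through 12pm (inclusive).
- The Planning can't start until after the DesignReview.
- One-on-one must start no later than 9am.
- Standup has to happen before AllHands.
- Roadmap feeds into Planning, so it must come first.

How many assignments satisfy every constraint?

8

Splitting on Roadmap: it can be 10am (3), 11am (3), 12pm (2). Listing each branch's schedules as (One-on-one, Sync, DesignReview, Standup, AllHands, Planning):
Roadmap=10am: (8am,9am,11am,12pm,2pm,1pm) (8am,9am,11am,1pm,2pm,12pm) (8am,9am,12pm,11am,2pm,1pm) — 3.
Roadmap=11am: (8am,9am,10am,12pm,2pm,1pm) (8am,9am,10am,1pm,2pm,12pm) (8am,9am,12pm,10am,2pm,1pm) — 3.
Roadmap=12pm: (8am,9am,10am,11am,2pm,1pm) (8am,9am,11am,10am,2pm,1pm) — 2.
Summing: 3 + 3 + 2 = 8.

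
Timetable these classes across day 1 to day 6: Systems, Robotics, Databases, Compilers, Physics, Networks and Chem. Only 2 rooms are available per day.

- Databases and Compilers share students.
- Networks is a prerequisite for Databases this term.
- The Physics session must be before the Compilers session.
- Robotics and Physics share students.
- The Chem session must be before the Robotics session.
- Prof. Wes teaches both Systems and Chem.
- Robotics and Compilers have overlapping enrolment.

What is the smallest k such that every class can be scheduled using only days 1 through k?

4

The precedence chain requires at least 2 distinct days.
With at most 2 per day and 7 classes, at least 4 days are needed.
4 works (last occupied day: day 4): for example Systems=day 3, Compilers=day 4, Physics=day 3, Databases=day 2, Networks=day 1, Chem=day 1, Robotics=day 2.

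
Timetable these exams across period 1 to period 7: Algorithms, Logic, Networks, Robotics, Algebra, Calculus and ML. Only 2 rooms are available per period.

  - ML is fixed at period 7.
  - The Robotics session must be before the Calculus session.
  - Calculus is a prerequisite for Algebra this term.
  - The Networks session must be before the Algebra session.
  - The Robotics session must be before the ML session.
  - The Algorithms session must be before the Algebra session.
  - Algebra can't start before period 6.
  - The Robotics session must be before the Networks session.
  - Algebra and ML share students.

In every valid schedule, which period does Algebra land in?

period 6

Algebra's window is period 6–period 7.
ML is fixed at period 7, and Algebra can't share a period with ML.
So Algebra must be period 6.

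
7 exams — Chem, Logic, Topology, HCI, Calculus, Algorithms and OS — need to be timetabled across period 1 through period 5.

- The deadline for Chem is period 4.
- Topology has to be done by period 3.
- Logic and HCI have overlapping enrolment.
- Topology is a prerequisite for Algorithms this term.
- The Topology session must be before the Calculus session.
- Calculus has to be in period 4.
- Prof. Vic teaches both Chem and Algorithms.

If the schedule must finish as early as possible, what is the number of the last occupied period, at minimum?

period 4

The precedence chain requires at least 2 distinct periods.
Calculus can't be placed before period 4, so the schedule must run through at least period 4.
4 works (last occupied period: period 4): for example Calculus=period 4, HCI=period 2, Topology=period 1, OS=period 1, Logic=period 1, Algorithms=period 2, Chem=period 1.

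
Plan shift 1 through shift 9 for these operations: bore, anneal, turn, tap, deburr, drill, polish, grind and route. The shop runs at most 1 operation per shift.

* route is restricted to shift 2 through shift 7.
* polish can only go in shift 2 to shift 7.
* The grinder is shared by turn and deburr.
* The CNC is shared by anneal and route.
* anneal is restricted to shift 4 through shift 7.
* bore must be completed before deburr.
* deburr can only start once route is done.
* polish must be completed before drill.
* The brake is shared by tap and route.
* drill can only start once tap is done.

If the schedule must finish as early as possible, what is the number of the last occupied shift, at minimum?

9

The precedence chain requires at least 2 distinct shifts.
With at most 1 per shift and 9 operations, at least 9 shifts are needed.
anneal can't be placed before shift 4, so the schedule must run through at least shift 4.
9 works (last occupied shift: shift 9): for example bore=shift 1; grind=shift 9; deburr=shift 5; drill=shift 7; route=shift 3; tap=shift 6; turn=shift 8; polish=shift 2; anneal=shift 4.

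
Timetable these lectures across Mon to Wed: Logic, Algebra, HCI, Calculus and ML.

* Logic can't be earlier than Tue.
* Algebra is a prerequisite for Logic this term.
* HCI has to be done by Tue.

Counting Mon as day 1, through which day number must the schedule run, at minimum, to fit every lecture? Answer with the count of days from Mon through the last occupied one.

The precedence chain requires at least 2 distinct days.
2 works (last occupied day: Tue): for example ML -> Mon; HCI -> Mon; Calculus -> Mon; Logic -> Tue; Algebra -> Mon.

2 days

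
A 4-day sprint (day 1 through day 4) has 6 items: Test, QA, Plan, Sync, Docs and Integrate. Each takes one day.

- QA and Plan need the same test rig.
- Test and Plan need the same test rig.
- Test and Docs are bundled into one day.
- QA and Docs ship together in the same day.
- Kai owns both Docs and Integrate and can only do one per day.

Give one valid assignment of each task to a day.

Sync -> day 1, Integrate -> day 2, QA -> day 1, Test -> day 1, Plan -> day 2, Docs -> day 1

Checking: Test(day 1) != Plan(day 2); QA(day 1) != Plan(day 2); Docs(day 1) != Integrate(day 2); QA = Docs = day 1; Test = Docs = day 1.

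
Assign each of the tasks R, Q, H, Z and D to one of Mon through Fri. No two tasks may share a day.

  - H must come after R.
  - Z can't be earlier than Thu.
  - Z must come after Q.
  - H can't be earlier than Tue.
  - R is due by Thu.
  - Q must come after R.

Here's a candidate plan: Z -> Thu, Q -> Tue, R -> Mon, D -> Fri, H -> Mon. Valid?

No. H can't be earlier than Tue is not satisfied.

R is due by Thu — holds.
H can't be earlier than Tue — violated.
Q must come after R — holds.
H must come after R — violated.
Z can't be earlier than Thu — holds.
No two tasks may share a day — violated.
Z must come after Q — holds.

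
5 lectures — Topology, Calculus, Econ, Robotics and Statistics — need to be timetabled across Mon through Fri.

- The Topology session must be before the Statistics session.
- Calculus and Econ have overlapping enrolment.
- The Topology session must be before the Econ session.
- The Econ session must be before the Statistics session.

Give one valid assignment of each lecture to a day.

Calculus=Mon, Robotics=Mon, Econ=Tue, Topology=Mon, Statistics=Wed

Checking: Topology(Mon) before Econ(Tue); Econ(Tue) before Statistics(Wed); Topology(Mon) before Statistics(Wed); Calculus(Mon) != Econ(Tue).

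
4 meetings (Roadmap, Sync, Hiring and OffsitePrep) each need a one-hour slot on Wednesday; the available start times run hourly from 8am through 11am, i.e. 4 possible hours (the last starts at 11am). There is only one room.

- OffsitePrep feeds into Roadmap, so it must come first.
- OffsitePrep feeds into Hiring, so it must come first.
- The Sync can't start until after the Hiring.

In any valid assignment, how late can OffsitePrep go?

8am

Downstream work caps OffsitePrep at 9am.
OffsitePrep at 8am is achievable: Roadmap in 10am; OffsitePrep in 8am; Sync in 11am; Hiring in 9am.
Nothing later works — the capacity limit rule out every hour after 8am.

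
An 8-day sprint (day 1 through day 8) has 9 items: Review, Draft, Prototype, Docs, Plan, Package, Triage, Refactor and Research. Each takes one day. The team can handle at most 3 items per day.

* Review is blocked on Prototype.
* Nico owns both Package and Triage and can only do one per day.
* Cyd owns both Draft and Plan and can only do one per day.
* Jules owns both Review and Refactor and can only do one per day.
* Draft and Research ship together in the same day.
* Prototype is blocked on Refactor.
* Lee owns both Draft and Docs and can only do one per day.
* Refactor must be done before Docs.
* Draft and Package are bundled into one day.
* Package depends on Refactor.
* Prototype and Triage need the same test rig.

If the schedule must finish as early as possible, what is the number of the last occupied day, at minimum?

day 4

The precedence chain requires at least 3 distinct days.
With at most 3 per day and 9 tasks, at least 3 days are needed.
Could 3 days be enough, i.e. nothing placed later than day 3? First, Prototype must come after Refactor (at day 1 or later) → {day 2, day 3}; Refactor must come before Prototype (at day 3 or earlier) → {day 1, day 2}; Package must come after Refactor (at day 1 or later) → {day 2, day 3}; Review must come after Prototype (at day 2 or later) → {day 3}; Prototype must come before Review (at day 3 or earlier) → {day 2}; Draft must be in the same day as Package (in {day 2, day 3}) → {day 2, day 3}; Research must be in the same day as Draft (in {day 2, day 3}) → {day 2, day 3}. Draft could then only be at {day 2, day 3}; try each:
- suppose Draft is at day 2; Research must be in the same day as Draft (in {day 2}) → {day 2}; Package must be in the same day as Draft (in {day 2}) → {day 2}; that puts Draft, Prototype, Package and Research all in day 2 — more than 3 per day.
- suppose Draft is at day 3; Research must be in the same day as Draft (in {day 3}) → {day 3}; Package must be in the same day as Draft (in {day 3}) → {day 3}; that puts Review, Draft, Package and Research all in day 3 — more than 3 per day.
Every option fails, so 3 days is not enough.
4 works (last occupied day: day 4): for example Plan=day 1; Prototype=day 2; Package=day 4; Draft=day 4; Refactor=day 1; Triage=day 1; Review=day 3; Docs=day 2; Research=day 4.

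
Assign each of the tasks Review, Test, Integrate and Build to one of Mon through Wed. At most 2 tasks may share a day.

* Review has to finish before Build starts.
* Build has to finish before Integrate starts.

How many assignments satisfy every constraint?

Enumerating: Review=Mon, Integrate=Wed, Build=Tue, Test=Mon | Integrate -> Wed, Test -> Tue, Build -> Tue, Review -> Mon | Build in Tue, Review in Mon, Integrate in Wed, Test in Wed.

3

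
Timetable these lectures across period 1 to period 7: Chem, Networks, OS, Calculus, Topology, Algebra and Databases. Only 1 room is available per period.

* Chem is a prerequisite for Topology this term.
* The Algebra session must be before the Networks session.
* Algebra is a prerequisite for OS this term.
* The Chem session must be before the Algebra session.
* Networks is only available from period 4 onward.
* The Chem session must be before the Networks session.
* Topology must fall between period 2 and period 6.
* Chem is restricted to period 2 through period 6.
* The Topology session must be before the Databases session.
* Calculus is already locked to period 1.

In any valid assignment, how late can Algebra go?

period 5

Precedence pushes Algebra to at least period 3; downstream work caps Algebra at period 6.
Algebra at period 5 is achievable: Databases in period 4, Chem in period 2, Algebra in period 5, Calculus in period 1, Topology in period 3, Networks in period 6, OS in period 7.
Nothing later works — the capacity limit rule out every period after period 5.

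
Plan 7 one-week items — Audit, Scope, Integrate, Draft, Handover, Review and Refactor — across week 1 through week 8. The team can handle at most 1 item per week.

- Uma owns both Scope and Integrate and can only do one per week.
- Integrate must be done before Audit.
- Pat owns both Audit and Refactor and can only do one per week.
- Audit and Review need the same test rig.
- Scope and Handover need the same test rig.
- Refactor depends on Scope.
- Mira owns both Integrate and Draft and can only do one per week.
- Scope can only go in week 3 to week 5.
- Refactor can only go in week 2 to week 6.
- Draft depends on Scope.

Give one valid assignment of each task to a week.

Draft=week 5, Integrate=week 1, Handover=week 6, Review=week 7, Audit=week 2, Refactor=week 4, Scope=week 3

Checking: Scope(week 3) before Refactor(week 4); Scope(week 3) before Draft(week 5); Integrate(week 1) before Audit(week 2); Integrate(week 1) != Draft(week 5); Scope(week 3) != Integrate(week 1); Scope(week 3) != Handover(week 6); Audit(week 2) != Refactor(week 4); Audit(week 2) != Review(week 7); Scope=week 3 in [week 3,week 5]; Refactor=week 4 in [week 2,week 6]; max 1 per week (cap 1).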